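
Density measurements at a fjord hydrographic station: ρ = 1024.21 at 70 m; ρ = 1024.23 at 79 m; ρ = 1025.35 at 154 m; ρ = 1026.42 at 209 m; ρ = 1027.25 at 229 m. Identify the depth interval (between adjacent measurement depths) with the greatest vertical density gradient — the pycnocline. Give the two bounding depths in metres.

Compute the density gradient over each adjacent pair:
  70–79 m: Δρ/Δz = 0.02/9 = 2.2 × 10⁻³ kg m⁻⁴
  79–154 m: Δρ/Δz = 1.12/75 = 0.015 kg m⁻⁴
  154–209 m: Δρ/Δz = 1.07/55 = 0.019 kg m⁻⁴
  209–229 m: Δρ/Δz = 0.83/20 = 0.041 kg m⁻⁴
The largest gradient is in the 209–229 m interval — the pycnocline.

209–229 m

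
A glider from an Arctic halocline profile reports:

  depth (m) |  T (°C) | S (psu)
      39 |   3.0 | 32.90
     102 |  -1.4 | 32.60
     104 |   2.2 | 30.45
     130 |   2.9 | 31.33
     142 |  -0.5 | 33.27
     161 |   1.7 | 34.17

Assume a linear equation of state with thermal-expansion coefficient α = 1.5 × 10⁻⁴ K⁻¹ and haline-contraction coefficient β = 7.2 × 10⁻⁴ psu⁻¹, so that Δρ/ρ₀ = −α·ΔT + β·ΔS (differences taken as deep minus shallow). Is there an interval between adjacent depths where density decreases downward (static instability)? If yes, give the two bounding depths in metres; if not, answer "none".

Evaluate Δρ/ρ₀ = −αΔT + βΔS across each adjacent pair:
  39–102 m: −αΔT+βΔS = −(1.5 × 10⁻⁴)(-4.4)+(7.2 × 10⁻⁴)(-0.30) = 4.4 × 10⁻⁴ → stable
  102–104 m: −αΔT+βΔS = −(1.5 × 10⁻⁴)(+3.6)+(7.2 × 10⁻⁴)(-2.15) = -2.1 × 10⁻³ → UNSTABLE
  104–130 m: −αΔT+βΔS = −(1.5 × 10⁻⁴)(+0.7)+(7.2 × 10⁻⁴)(+0.88) = 5.3 × 10⁻⁴ → stable
  130–142 m: −αΔT+βΔS = −(1.5 × 10⁻⁴)(-3.4)+(7.2 × 10⁻⁴)(+1.94) = 1.9 × 10⁻³ → stable
  142–161 m: −αΔT+βΔS = −(1.5 × 10⁻⁴)(+2.2)+(7.2 × 10⁻⁴)(+0.90) = 3.2 × 10⁻⁴ → stable
The 102–104 m interval has Δρ < 0: lighter water underlies denser water.

102–104 m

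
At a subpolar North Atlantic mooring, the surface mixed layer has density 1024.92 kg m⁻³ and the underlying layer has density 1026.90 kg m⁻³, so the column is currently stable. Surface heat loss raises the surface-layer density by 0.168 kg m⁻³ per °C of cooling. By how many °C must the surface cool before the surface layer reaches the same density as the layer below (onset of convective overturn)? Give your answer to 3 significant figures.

11.8 °C

Density deficit of the surface layer: 1026.90 − 1024.92 = 1.98 kg m⁻³.
Required change = 1.98 / 0.168 = 11.8 °C.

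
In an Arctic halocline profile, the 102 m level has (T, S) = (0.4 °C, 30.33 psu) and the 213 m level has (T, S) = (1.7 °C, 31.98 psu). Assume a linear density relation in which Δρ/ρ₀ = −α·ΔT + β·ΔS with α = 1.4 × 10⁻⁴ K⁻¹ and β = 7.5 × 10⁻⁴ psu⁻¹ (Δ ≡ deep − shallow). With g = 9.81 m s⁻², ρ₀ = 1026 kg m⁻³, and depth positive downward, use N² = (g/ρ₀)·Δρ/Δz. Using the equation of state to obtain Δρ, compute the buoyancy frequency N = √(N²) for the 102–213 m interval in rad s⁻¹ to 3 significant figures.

9.66 × 10⁻³ rad s⁻¹

ΔT = +1.3 K, ΔS = +1.65 psu (deep − shallow).
Δρ/ρ₀ = −αΔT + βΔS = -1.82 × 10⁻⁴ + 1.2375 × 10⁻³ = 1.0555 × 10⁻³, so Δρ ≈ 1.083 kg m⁻³.
N² = (g/ρ₀)·Δρ/Δz = g·(Δρ/ρ₀)/Δz = 9.81 × 1.0555 × 10⁻³ / 111 = 9.3283 × 10⁻⁵ s⁻².
N = √(9.3283 × 10⁻⁵) = 9.6583 × 10⁻³ rad s⁻¹ ≈ 9.66 × 10⁻³ rad s⁻¹.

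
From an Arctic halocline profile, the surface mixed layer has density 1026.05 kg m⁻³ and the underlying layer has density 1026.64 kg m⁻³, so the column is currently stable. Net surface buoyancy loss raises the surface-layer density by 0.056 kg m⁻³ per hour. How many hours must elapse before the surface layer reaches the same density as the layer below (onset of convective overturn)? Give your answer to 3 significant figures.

10.5 hours

Density deficit of the surface layer: 1026.64 − 1026.05 = 0.59 kg m⁻³.
Required change = 0.59 / 0.056 = 10.5 hours.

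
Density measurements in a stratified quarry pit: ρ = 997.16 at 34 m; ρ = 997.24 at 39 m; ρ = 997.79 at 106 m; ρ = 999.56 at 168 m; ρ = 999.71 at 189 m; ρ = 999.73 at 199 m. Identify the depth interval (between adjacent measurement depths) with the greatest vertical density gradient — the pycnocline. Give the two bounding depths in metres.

Compute the density gradient over each adjacent pair:
  34–39 m: Δρ/Δz = 0.08/5 = 0.016 kg m⁻⁴
  39–106 m: Δρ/Δz = 0.55/67 = 8.2 × 10⁻³ kg m⁻⁴
  106–168 m: Δρ/Δz = 1.77/62 = 0.029 kg m⁻⁴
  168–189 m: Δρ/Δz = 0.15/21 = 7.1 × 10⁻³ kg m⁻⁴
  189–199 m: Δρ/Δz = 0.02/10 = 2.0 × 10⁻³ kg m⁻⁴
The largest gradient is in the 106–168 m interval — the pycnocline.

106–168 m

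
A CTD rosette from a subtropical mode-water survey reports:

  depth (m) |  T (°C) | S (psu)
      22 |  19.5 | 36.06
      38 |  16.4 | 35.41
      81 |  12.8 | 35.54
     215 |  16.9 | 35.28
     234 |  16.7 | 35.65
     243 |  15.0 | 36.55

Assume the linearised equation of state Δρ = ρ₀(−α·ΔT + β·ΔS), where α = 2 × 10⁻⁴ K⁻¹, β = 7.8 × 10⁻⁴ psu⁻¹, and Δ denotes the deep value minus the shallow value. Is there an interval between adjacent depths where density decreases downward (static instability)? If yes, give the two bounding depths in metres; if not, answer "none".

Evaluate Δρ/ρ₀ = −αΔT + βΔS across each adjacent pair:
  22–38 m: −αΔT+βΔS = −(2 × 10⁻⁴)(-3.1)+(7.8 × 10⁻⁴)(-0.65) = 1.1 × 10⁻⁴ → stable
  38–81 m: −αΔT+βΔS = −(2 × 10⁻⁴)(-3.6)+(7.8 × 10⁻⁴)(+0.13) = 8.2 × 10⁻⁴ → stable
  81–215 m: −αΔT+βΔS = −(2 × 10⁻⁴)(+4.1)+(7.8 × 10⁻⁴)(-0.26) = -1.0 × 10⁻³ → UNSTABLE
  215–234 m: −αΔT+βΔS = −(2 × 10⁻⁴)(-0.2)+(7.8 × 10⁻⁴)(+0.37) = 3.3 × 10⁻⁴ → stable
  234–243 m: −αΔT+βΔS = −(2 × 10⁻⁴)(-1.7)+(7.8 × 10⁻⁴)(+0.90) = 1.0 × 10⁻³ → stable
The 81–215 m interval has Δρ < 0: lighter water underlies denser water.

81–215 m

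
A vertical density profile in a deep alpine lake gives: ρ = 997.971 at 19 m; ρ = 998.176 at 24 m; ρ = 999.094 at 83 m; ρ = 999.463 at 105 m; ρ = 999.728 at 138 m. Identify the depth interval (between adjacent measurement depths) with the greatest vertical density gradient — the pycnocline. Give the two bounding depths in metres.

Compute the density gradient over each adjacent pair:
  19–24 m: Δρ/Δz = 0.205/5 = 0.041 kg m⁻⁴
  24–83 m: Δρ/Δz = 0.918/59 = 0.016 kg m⁻⁴
  83–105 m: Δρ/Δz = 0.369/22 = 0.017 kg m⁻⁴
  105–138 m: Δρ/Δz = 0.265/33 = 8.0 × 10⁻³ kg m⁻⁴
The largest gradient is in the 19–24 m interval — the pycnocline.

19–24 m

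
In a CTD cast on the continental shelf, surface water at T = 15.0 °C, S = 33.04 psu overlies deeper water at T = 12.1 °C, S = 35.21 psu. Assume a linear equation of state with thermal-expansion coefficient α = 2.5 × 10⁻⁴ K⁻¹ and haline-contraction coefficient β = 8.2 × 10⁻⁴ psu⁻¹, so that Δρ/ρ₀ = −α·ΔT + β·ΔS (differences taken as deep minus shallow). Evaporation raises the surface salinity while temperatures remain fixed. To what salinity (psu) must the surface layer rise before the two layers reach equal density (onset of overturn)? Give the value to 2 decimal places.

36.09 psu

Neutral buoyancy requires −α(T_deep − T_surf) + β(S_deep − S_surf′) = 0.
S_surf′ = S_deep − (α/β)·ΔT = 35.21 − (2.5 × 10⁻⁴/8.2 × 10⁻⁴)·(-2.9) = 36.0941 psu.
Increase required: 36.0941 − 33.04 = 3.0541 psu.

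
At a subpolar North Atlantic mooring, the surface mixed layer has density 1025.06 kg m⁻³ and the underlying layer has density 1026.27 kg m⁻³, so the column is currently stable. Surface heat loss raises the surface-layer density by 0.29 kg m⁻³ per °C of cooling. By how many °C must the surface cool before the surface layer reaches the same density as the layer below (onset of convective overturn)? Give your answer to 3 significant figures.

Density deficit of the surface layer: 1026.27 − 1025.06 = 1.21 kg m⁻³.
Required change = 1.21 / 0.29 = 4.17 °C.

4.17 °C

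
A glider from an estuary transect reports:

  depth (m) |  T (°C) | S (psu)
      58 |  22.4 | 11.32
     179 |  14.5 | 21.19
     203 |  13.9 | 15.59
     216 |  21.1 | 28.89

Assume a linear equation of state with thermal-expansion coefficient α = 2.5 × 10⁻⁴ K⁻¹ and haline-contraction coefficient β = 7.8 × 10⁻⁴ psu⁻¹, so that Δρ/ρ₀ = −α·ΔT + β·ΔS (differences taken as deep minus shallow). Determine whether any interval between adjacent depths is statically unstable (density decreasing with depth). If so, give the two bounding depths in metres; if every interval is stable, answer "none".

Evaluate Δρ/ρ₀ = −αΔT + βΔS across each adjacent pair:
  58–179 m: −αΔT+βΔS = −(2.5 × 10⁻⁴)(-7.9)+(7.8 × 10⁻⁴)(+9.87) = 9.7 × 10⁻³ → stable
  179–203 m: −αΔT+βΔS = −(2.5 × 10⁻⁴)(-0.6)+(7.8 × 10⁻⁴)(-5.60) = -4.2 × 10⁻³ → UNSTABLE
  203–216 m: −αΔT+βΔS = −(2.5 × 10⁻⁴)(+7.2)+(7.8 × 10⁻⁴)(+13.30) = 8.6 × 10⁻³ → stable
The 179–203 m interval has Δρ < 0: lighter water underlies denser water.

179–203 m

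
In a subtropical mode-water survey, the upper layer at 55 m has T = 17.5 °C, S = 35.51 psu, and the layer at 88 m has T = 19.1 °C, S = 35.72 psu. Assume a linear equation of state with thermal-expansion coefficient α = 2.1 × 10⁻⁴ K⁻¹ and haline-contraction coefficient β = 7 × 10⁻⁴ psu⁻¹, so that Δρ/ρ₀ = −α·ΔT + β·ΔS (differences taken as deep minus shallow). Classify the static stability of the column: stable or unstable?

ΔT = 19.1 − 17.5 = +1.6 K and ΔS = 35.72 − 35.51 = +0.21 psu (deep − shallow).
−αΔT = -3.36 × 10⁻⁴; βΔS = 1.47 × 10⁻⁴; sum Δρ/ρ₀ = -1.89 × 10⁻⁴.
Δρ/ρ₀ < 0, so Δρ < 0: deeper water is lighter → statically unstable; the column would overturn.

unstable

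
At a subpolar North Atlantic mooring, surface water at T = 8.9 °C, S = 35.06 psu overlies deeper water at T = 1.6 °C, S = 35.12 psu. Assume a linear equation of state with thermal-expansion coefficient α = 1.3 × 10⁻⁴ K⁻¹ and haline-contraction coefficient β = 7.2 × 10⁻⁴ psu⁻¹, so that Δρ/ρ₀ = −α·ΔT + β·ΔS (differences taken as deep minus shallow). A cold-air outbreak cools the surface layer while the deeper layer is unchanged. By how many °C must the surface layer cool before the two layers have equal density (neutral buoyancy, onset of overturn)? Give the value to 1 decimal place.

Neutral buoyancy requires Δρ = 0, i.e. −α(T_deep − T_surf′) + β(S_deep − S_surf) = 0.
T_surf′ = T_deep − (β/α)·ΔS = 1.6 − (7.2 × 10⁻⁴/1.3 × 10⁻⁴)·(+0.06) = 1.268 °C.
Cooling required: 8.9 − (1.268) = 7.632 °C.

7.6 °C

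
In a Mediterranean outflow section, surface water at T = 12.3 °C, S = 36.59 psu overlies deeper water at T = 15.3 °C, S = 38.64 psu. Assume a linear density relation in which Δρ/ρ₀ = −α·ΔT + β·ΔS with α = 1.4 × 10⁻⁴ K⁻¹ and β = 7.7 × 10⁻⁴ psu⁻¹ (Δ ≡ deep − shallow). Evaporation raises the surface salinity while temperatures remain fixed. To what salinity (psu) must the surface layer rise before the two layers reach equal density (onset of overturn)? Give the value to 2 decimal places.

38.09 psu

Neutral buoyancy requires −α(T_deep − T_surf) + β(S_deep − S_surf′) = 0.
S_surf′ = S_deep − (α/β)·ΔT = 38.64 − (1.4 × 10⁻⁴/7.7 × 10⁻⁴)·(+3.0) = 38.0945 psu.
Increase required: 38.0945 − 36.59 = 1.5045 psu.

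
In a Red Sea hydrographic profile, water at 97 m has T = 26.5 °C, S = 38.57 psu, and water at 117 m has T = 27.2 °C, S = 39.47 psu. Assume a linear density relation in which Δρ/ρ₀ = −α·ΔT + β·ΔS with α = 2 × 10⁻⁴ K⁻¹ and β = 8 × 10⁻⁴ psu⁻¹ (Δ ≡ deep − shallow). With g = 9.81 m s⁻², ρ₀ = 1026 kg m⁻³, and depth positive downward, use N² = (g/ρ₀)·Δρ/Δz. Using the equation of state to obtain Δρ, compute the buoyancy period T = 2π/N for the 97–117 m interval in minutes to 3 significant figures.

6.21 min

ΔT = +0.7 K, ΔS = +0.90 psu (deep − shallow).
Δρ/ρ₀ = −αΔT + βΔS = -1.40 × 10⁻⁴ + 7.20 × 10⁻⁴ = 5.80 × 10⁻⁴, so Δρ ≈ 0.5951 kg m⁻³.
N² = (g/ρ₀)·Δρ/Δz = g·(Δρ/ρ₀)/Δz = 9.81 × 5.80 × 10⁻⁴ / 20 = 2.8449 × 10⁻⁴ s⁻².
N = √(2.8449 × 10⁻⁴) = 0.016867 rad s⁻¹ → T = 2π/N = 372.51 s = 6.2085 min ≈ 6.21 min.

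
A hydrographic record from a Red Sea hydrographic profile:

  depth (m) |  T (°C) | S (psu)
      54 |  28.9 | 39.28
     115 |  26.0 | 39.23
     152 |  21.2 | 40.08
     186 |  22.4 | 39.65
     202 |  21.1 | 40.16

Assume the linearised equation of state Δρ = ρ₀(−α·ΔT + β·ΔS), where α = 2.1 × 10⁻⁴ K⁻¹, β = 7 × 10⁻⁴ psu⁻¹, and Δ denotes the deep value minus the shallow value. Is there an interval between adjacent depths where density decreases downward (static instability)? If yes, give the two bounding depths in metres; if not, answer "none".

152–186 m

Evaluate Δρ/ρ₀ = −αΔT + βΔS across each adjacent pair:
  54–115 m: −αΔT+βΔS = −(2.1 × 10⁻⁴)(-2.9)+(7 × 10⁻⁴)(-0.05) = 5.7 × 10⁻⁴ → stable
  115–152 m: −αΔT+βΔS = −(2.1 × 10⁻⁴)(-4.8)+(7 × 10⁻⁴)(+0.85) = 1.6 × 10⁻³ → stable
  152–186 m: −αΔT+βΔS = −(2.1 × 10⁻⁴)(+1.2)+(7 × 10⁻⁴)(-0.43) = -5.5 × 10⁻⁴ → UNSTABLE
  186–202 m: −αΔT+βΔS = −(2.1 × 10⁻⁴)(-1.3)+(7 × 10⁻⁴)(+0.51) = 6.3 × 10⁻⁴ → stable
The 152–186 m interval has Δρ < 0: lighter water underlies denser water.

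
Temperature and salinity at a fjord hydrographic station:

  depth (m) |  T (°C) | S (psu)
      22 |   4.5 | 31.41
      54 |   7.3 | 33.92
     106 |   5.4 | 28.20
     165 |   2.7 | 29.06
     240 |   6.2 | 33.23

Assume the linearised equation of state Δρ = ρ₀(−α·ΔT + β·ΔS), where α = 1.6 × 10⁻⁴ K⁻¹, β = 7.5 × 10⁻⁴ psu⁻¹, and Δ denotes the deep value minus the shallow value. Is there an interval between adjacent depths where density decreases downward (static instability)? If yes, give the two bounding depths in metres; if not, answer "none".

Evaluate Δρ/ρ₀ = −αΔT + βΔS across each adjacent pair:
  22–54 m: −αΔT+βΔS = −(1.6 × 10⁻⁴)(+2.8)+(7.5 × 10⁻⁴)(+2.51) = 1.4 × 10⁻³ → stable
  54–106 m: −αΔT+βΔS = −(1.6 × 10⁻⁴)(-1.9)+(7.5 × 10⁻⁴)(-5.72) = -4.0 × 10⁻³ → UNSTABLE
  106–165 m: −αΔT+βΔS = −(1.6 × 10⁻⁴)(-2.7)+(7.5 × 10⁻⁴)(+0.86) = 1.1 × 10⁻³ → stable
  165–240 m: −αΔT+βΔS = −(1.6 × 10⁻⁴)(+3.5)+(7.5 × 10⁻⁴)(+4.17) = 2.6 × 10⁻³ → stable
The 54–106 m interval has Δρ < 0: lighter water underlies denser water.

54–106 m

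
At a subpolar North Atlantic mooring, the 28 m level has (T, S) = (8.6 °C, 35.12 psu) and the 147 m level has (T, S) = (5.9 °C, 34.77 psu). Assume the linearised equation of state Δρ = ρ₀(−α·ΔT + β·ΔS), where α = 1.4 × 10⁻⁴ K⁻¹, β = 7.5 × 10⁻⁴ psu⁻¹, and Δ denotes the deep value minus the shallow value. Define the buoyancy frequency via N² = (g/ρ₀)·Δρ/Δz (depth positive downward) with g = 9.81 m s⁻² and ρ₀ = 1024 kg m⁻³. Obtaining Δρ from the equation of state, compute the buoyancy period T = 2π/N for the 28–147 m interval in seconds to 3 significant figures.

2.04 × 10³ s

ΔT = -2.7 K, ΔS = -0.35 psu (deep − shallow).
Δρ/ρ₀ = −αΔT + βΔS = 3.78 × 10⁻⁴ − 2.625 × 10⁻⁴ = 1.155 × 10⁻⁴, so Δρ ≈ 0.1183 kg m⁻³.
N² = (g/ρ₀)·Δρ/Δz = g·(Δρ/ρ₀)/Δz = 9.81 × 1.155 × 10⁻⁴ / 119 = 9.5215 × 10⁻⁶ s⁻².
N = √(9.5215 × 10⁻⁶) = 3.0857 × 10⁻³ rad s⁻¹ → T = 2π/N = 2.0362 × 10³ s ≈ 2.04 × 10³ s.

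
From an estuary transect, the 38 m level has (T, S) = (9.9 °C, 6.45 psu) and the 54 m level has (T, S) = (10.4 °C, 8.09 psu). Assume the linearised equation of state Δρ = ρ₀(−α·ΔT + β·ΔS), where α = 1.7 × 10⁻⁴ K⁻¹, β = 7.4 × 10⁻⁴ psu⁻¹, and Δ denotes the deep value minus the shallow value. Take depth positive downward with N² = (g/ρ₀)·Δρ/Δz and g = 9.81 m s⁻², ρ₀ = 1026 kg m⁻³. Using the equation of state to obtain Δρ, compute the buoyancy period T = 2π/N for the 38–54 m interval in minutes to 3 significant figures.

ΔT = +0.5 K, ΔS = +1.64 psu (deep − shallow).
Δρ/ρ₀ = −αΔT + βΔS = -8.50 × 10⁻⁵ + 1.2136 × 10⁻³ = 1.1286 × 10⁻³, so Δρ ≈ 1.158 kg m⁻³.
N² = (g/ρ₀)·Δρ/Δz = g·(Δρ/ρ₀)/Δz = 9.81 × 1.1286 × 10⁻³ / 16 = 6.9197 × 10⁻⁴ s⁻².
N = √(6.9197 × 10⁻⁴) = 0.026305 rad s⁻¹ → T = 2π/N = 238.86 s = 3.9810 min ≈ 3.98 min.

3.98 min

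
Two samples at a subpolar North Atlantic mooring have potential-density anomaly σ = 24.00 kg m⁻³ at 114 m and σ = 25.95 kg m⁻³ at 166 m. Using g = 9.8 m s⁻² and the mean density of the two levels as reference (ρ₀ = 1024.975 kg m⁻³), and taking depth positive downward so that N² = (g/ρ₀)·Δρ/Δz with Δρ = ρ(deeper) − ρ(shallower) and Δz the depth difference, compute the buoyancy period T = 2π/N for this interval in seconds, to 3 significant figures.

332 s

Δρ = 1025.95 − 1024.00 = 1.95 kg m⁻³ over Δz = 166 − 114 = 52 m.
N² = (9.8/1024.975) × (1.95/52) = 3.5855 × 10⁻⁴ s⁻².
N = √(3.5855 × 10⁻⁴) = 0.018935 rad s⁻¹, so T = 2π/N = 331.83 s ≈ 332 s.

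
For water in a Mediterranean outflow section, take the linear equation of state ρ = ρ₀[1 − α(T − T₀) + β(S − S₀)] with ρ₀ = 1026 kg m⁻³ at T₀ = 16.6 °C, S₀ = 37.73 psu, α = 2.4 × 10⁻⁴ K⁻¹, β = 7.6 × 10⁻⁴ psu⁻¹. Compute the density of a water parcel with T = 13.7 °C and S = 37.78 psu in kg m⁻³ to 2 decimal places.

T − T₀ = -2.9 K, S − S₀ = +0.05 psu.
Bracket = 1 − α·(-2.9) + β·(+0.05) = 1 + (7.34 × 10⁻⁴) = 1.0007340.
ρ = 1026 × 1.0007340 = 1026.75 kg m⁻³.

1026.75 kg m⁻³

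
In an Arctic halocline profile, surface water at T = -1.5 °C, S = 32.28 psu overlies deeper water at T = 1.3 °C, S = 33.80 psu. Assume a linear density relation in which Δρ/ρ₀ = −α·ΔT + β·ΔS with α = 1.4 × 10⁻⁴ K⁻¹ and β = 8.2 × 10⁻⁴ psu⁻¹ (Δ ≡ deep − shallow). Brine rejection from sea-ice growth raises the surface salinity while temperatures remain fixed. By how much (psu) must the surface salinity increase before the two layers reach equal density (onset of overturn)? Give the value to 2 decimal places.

1.04 psu

Neutral buoyancy requires −α(T_deep − T_surf) + β(S_deep − S_surf′) = 0.
S_surf′ = S_deep − (α/β)·ΔT = 33.80 − (1.4 × 10⁻⁴/8.2 × 10⁻⁴)·(+2.8) = 33.3220 psu.
Increase required: 33.3220 − 32.28 = 1.0420 psu.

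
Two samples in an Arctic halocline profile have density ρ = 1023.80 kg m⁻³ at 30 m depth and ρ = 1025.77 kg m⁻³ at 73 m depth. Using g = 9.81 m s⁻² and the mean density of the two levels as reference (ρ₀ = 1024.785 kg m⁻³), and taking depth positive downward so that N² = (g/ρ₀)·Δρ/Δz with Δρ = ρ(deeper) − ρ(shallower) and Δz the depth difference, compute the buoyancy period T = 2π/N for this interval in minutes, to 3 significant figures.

5.00 min

Δρ = 1025.77 − 1023.80 = 1.97 kg m⁻³ over Δz = 73 − 30 = 43 m.
N² = (9.81/1024.785) × (1.97/43) = 4.3857 × 10⁻⁴ s⁻².
N = √(4.3857 × 10⁻⁴) = 0.020942 rad s⁻¹, so T = 2π/N = 300.03 s = 5.0005 min ≈ 5.00 min.
A positive N² confirms static stability across the interval.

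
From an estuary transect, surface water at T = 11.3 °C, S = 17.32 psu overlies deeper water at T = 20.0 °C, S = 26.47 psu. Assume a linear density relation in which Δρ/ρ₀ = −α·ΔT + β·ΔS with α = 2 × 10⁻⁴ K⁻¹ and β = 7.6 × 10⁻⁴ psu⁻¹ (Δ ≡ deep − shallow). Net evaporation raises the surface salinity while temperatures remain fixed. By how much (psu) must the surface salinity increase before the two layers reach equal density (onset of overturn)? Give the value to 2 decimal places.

Neutral buoyancy requires −α(T_deep − T_surf) + β(S_deep − S_surf′) = 0.
S_surf′ = S_deep − (α/β)·ΔT = 26.47 − (2 × 10⁻⁴/7.6 × 10⁻⁴)·(+8.7) = 24.1805 psu.
Increase required: 24.1805 − 17.32 = 6.8605 psu.

6.86 psu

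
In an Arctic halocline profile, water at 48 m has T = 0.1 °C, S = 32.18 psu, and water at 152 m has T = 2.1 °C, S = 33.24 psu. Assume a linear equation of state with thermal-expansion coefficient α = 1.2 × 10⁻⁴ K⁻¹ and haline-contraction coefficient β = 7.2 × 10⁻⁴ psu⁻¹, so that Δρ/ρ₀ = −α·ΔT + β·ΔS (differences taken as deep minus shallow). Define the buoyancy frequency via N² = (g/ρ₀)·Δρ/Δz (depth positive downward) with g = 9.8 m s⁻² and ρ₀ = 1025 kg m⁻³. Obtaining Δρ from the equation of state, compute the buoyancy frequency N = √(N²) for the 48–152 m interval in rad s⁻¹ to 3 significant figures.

ΔT = +2.0 K, ΔS = +1.06 psu (deep − shallow).
Δρ/ρ₀ = −αΔT + βΔS = -2.40 × 10⁻⁴ + 7.632 × 10⁻⁴ = 5.232 × 10⁻⁴, so Δρ ≈ 0.5363 kg m⁻³.
N² = (g/ρ₀)·Δρ/Δz = g·(Δρ/ρ₀)/Δz = 9.8 × 5.232 × 10⁻⁴ / 104 = 4.9302 × 10⁻⁵ s⁻².
N = √(4.9302 × 10⁻⁵) = 7.0215 × 10⁻³ rad s⁻¹ ≈ 7.02 × 10⁻³ rad s⁻¹.

7.02 × 10⁻³ rad s⁻¹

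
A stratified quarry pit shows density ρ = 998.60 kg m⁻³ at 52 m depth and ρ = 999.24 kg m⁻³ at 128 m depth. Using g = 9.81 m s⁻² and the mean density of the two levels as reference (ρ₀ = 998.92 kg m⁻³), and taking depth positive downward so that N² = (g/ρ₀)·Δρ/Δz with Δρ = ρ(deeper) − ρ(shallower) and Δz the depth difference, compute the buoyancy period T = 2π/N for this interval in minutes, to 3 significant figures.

Δρ = 999.24 − 998.60 = 0.64 kg m⁻³ over Δz = 128 − 52 = 76 m.
N² = (9.81/998.92) × (0.64/76) = 8.2700 × 10⁻⁵ s⁻².
N = √(8.2700 × 10⁻⁵) = 9.0940 × 10⁻³ rad s⁻¹, so T = 2π/N = 690.92 s = 11.515 min ≈ 11.5 min.
N² > 0, so the interval is statically stable.

11.5 min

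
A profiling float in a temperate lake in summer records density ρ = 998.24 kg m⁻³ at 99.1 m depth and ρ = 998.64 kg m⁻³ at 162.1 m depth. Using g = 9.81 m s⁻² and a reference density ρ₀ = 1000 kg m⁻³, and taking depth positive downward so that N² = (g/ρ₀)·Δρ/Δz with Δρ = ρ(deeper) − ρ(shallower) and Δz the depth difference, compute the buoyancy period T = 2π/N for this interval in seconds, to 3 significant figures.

796 s

Δρ = 998.64 − 998.24 = 0.40 kg m⁻³ over Δz = 162.1 − 99.1 = 63 m.
N² = (9.81/1000) × (0.40/63) = 6.2286 × 10⁻⁵ s⁻².
N = √(6.2286 × 10⁻⁵) = 7.8921 × 10⁻³ rad s⁻¹, so T = 2π/N = 796.14 s ≈ 796 s.
N² > 0, so the interval is statically stable.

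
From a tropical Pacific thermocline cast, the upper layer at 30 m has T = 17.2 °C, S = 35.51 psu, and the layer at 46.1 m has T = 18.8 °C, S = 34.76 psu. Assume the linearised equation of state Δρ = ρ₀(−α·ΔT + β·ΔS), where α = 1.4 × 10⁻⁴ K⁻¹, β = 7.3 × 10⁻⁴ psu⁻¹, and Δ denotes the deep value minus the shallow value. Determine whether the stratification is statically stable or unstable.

unstable

ΔT = 18.8 − 17.2 = +1.6 K and ΔS = 34.76 − 35.51 = -0.75 psu (deep − shallow).
−αΔT = -2.24 × 10⁻⁴; βΔS = -5.475 × 10⁻⁴; sum Δρ/ρ₀ = -7.715 × 10⁻⁴.
Δρ/ρ₀ < 0, so Δρ < 0: deeper water is lighter → statically unstable; the column would overturn.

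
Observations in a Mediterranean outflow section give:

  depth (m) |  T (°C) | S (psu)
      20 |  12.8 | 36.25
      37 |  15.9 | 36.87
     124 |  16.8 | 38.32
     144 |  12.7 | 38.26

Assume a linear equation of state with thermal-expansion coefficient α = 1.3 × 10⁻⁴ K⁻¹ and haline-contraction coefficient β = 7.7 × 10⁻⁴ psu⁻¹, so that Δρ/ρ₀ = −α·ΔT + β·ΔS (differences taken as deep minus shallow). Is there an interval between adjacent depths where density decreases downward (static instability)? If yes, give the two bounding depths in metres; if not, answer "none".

Evaluate Δρ/ρ₀ = −αΔT + βΔS across each adjacent pair:
  20–37 m: −αΔT+βΔS = −(1.3 × 10⁻⁴)(+3.1)+(7.7 × 10⁻⁴)(+0.62) = 7.4 × 10⁻⁵ → stable
  37–124 m: −αΔT+βΔS = −(1.3 × 10⁻⁴)(+0.9)+(7.7 × 10⁻⁴)(+1.45) = 1.0 × 10⁻³ → stable
  124–144 m: −αΔT+βΔS = −(1.3 × 10⁻⁴)(-4.1)+(7.7 × 10⁻⁴)(-0.06) = 4.9 × 10⁻⁴ → stable
Every interval has Δρ > 0: the column is stably stratified throughout.

none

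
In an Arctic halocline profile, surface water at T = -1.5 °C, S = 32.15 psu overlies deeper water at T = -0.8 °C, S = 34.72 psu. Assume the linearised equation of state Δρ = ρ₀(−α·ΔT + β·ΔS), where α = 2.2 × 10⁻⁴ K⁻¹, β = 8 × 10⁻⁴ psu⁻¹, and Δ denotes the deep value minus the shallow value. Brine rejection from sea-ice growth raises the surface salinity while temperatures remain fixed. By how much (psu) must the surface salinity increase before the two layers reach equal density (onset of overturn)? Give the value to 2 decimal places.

2.38 psu

Neutral buoyancy requires −α(T_deep − T_surf) + β(S_deep − S_surf′) = 0.
S_surf′ = S_deep − (α/β)·ΔT = 34.72 − (2.2 × 10⁻⁴/8 × 10⁻⁴)·(+0.7) = 34.5275 psu.
Increase required: 34.5275 − 32.15 = 2.3775 psu.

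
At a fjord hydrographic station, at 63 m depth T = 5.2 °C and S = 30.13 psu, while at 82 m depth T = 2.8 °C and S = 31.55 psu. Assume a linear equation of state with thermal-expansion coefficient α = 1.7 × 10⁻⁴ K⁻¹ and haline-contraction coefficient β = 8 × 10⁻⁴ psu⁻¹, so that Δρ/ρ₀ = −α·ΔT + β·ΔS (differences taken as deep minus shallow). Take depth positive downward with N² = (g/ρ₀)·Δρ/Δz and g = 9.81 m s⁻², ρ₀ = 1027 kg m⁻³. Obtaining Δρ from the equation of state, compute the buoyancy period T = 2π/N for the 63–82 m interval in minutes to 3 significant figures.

ΔT = -2.4 K, ΔS = +1.42 psu (deep − shallow).
Δρ/ρ₀ = −αΔT + βΔS = 4.08 × 10⁻⁴ + 1.136 × 10⁻³ = 1.544 × 10⁻³, so Δρ ≈ 1.586 kg m⁻³.
N² = (g/ρ₀)·Δρ/Δz = g·(Δρ/ρ₀)/Δz = 9.81 × 1.544 × 10⁻³ / 19 = 7.9719 × 10⁻⁴ s⁻².
N = √(7.9719 × 10⁻⁴) = 0.028235 rad s⁻¹ → T = 2π/N = 222.53 s = 3.7088 min ≈ 3.71 min.

3.71 min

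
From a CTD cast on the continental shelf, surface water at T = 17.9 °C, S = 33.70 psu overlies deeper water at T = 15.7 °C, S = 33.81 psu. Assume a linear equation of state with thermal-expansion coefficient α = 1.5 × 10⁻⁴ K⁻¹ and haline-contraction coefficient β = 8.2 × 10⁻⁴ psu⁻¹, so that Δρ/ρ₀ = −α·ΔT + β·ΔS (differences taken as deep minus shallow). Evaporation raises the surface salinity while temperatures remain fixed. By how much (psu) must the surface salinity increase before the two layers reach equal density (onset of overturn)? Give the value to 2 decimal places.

Neutral buoyancy requires −α(T_deep − T_surf) + β(S_deep − S_surf′) = 0.
S_surf′ = S_deep − (α/β)·ΔT = 33.81 − (1.5 × 10⁻⁴/8.2 × 10⁻⁴)·(-2.2) = 34.2124 psu.
Increase required: 34.2124 − 33.70 = 0.5124 psu.

0.51 psu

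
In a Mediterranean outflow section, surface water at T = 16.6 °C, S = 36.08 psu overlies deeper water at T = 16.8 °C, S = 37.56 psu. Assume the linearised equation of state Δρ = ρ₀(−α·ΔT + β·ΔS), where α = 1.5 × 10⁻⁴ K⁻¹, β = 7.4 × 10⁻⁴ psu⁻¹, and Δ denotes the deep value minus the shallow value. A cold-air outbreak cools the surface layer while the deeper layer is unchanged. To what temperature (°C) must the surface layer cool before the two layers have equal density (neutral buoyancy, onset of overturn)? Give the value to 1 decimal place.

9.5 °C

Neutral buoyancy requires Δρ = 0, i.e. −α(T_deep − T_surf′) + β(S_deep − S_surf) = 0.
T_surf′ = T_deep − (β/α)·ΔS = 16.8 − (7.4 × 10⁻⁴/1.5 × 10⁻⁴)·(+1.48) = 9.499 °C.
Cooling required: 16.6 − (9.499) = 7.101 °C.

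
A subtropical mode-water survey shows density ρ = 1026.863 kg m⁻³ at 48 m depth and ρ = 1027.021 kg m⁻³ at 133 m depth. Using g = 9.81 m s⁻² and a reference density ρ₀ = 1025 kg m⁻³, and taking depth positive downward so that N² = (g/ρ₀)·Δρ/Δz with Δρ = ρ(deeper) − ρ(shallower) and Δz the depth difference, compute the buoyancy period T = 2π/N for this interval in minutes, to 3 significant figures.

24.8 min

Δρ = 1027.021 − 1026.863 = 0.158 kg m⁻³ over Δz = 133 − 48 = 85 m.
N² = (9.81/1025) × (0.158/85) = 1.7790 × 10⁻⁵ s⁻².
N = √(1.7790 × 10⁻⁵) = 4.2178 × 10⁻³ rad s⁻¹, so T = 2π/N = 1.4897 × 10³ s = 24.828 min ≈ 24.8 min.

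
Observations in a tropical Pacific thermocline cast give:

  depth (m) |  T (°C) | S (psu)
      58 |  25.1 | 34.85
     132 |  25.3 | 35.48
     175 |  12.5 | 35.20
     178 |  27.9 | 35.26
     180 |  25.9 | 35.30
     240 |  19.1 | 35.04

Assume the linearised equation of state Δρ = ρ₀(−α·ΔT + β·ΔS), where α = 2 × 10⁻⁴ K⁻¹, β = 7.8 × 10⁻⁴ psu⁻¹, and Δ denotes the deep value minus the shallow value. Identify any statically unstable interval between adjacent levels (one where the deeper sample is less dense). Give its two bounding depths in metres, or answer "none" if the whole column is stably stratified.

Evaluate Δρ/ρ₀ = −αΔT + βΔS across each adjacent pair:
  58–132 m: −αΔT+βΔS = −(2 × 10⁻⁴)(+0.2)+(7.8 × 10⁻⁴)(+0.63) = 4.5 × 10⁻⁴ → stable
  132–175 m: −αΔT+βΔS = −(2 × 10⁻⁴)(-12.8)+(7.8 × 10⁻⁴)(-0.28) = 2.3 × 10⁻³ → stable
  175–178 m: −αΔT+βΔS = −(2 × 10⁻⁴)(+15.4)+(7.8 × 10⁻⁴)(+0.06) = -3.0 × 10⁻³ → UNSTABLE
  178–180 m: −αΔT+βΔS = −(2 × 10⁻⁴)(-2.0)+(7.8 × 10⁻⁴)(+0.04) = 4.3 × 10⁻⁴ → stable
  180–240 m: −αΔT+βΔS = −(2 × 10⁻⁴)(-6.8)+(7.8 × 10⁻⁴)(-0.26) = 1.2 × 10⁻³ → stable
The 175–178 m interval has Δρ < 0: lighter water underlies denser water.

175–178 m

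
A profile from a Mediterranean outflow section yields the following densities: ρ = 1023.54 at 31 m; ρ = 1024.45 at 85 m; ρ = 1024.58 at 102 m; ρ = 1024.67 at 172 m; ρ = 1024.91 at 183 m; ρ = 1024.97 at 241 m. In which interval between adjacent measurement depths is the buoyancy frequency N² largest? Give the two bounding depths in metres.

Compute the density gradient over each adjacent pair:
  31–85 m: Δρ/Δz = 0.91/54 = 0.017 kg m⁻⁴
  85–102 m: Δρ/Δz = 0.13/17 = 7.6 × 10⁻³ kg m⁻⁴
  102–172 m: Δρ/Δz = 0.09/70 = 1.3 × 10⁻³ kg m⁻⁴
  172–183 m: Δρ/Δz = 0.24/11 = 0.022 kg m⁻⁴
  183–241 m: Δρ/Δz = 0.06/58 = 1.0 × 10⁻³ kg m⁻⁴
The largest gradient is in the 172–183 m interval — the pycnocline.

172–183 m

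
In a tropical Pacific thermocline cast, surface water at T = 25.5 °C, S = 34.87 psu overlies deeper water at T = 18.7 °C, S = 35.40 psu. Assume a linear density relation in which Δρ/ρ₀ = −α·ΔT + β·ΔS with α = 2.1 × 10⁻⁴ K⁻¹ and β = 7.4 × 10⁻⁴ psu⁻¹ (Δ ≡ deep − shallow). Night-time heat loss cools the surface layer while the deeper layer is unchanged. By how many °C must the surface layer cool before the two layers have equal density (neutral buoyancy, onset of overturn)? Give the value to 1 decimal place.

Neutral buoyancy requires Δρ = 0, i.e. −α(T_deep − T_surf′) + β(S_deep − S_surf) = 0.
T_surf′ = T_deep − (β/α)·ΔS = 18.7 − (7.4 × 10⁻⁴/2.1 × 10⁻⁴)·(+0.53) = 16.832 °C.
Cooling required: 25.5 − (16.832) = 8.668 °C.

8.7 °C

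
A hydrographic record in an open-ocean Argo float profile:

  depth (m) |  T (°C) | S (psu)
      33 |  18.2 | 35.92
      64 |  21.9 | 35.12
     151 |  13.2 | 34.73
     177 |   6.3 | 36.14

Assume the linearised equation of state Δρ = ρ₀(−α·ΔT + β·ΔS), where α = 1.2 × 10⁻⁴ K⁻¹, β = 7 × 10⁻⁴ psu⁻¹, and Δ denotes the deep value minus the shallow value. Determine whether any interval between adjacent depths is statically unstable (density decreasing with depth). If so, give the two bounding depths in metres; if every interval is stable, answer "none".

Evaluate Δρ/ρ₀ = −αΔT + βΔS across each adjacent pair:
  33–64 m: −αΔT+βΔS = −(1.2 × 10⁻⁴)(+3.7)+(7 × 10⁻⁴)(-0.80) = -1.0 × 10⁻³ → UNSTABLE
  64–151 m: −αΔT+βΔS = −(1.2 × 10⁻⁴)(-8.7)+(7 × 10⁻⁴)(-0.39) = 7.7 × 10⁻⁴ → stable
  151–177 m: −αΔT+βΔS = −(1.2 × 10⁻⁴)(-6.9)+(7 × 10⁻⁴)(+1.41) = 1.8 × 10⁻³ → stable
The 33–64 m interval has Δρ < 0: lighter water underlies denser water.

33–64 m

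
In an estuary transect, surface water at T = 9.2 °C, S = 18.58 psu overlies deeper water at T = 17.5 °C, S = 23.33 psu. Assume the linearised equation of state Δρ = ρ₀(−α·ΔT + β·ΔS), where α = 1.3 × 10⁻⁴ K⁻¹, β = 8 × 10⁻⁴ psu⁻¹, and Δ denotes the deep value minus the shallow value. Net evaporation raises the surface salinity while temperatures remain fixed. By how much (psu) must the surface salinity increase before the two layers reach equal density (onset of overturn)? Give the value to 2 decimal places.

3.40 psu

Neutral buoyancy requires −α(T_deep − T_surf) + β(S_deep − S_surf′) = 0.
S_surf′ = S_deep − (α/β)·ΔT = 23.33 − (1.3 × 10⁻⁴/8 × 10⁻⁴)·(+8.3) = 21.9812 psu.
Increase required: 21.9812 − 18.58 = 3.4012 psu.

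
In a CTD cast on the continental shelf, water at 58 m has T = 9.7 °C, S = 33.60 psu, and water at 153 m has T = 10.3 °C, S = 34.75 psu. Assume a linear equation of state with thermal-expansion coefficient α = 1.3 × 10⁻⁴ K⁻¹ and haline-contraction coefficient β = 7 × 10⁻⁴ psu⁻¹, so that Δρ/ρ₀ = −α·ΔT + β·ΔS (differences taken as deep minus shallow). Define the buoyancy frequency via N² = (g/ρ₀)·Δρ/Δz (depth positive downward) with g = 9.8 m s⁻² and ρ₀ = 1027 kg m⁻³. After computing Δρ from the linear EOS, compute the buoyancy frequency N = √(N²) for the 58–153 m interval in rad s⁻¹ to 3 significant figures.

ΔT = +0.6 K, ΔS = +1.15 psu (deep − shallow).
Δρ/ρ₀ = −αΔT + βΔS = -7.80 × 10⁻⁵ + 8.05 × 10⁻⁴ = 7.27 × 10⁻⁴, so Δρ ≈ 0.7466 kg m⁻³.
N² = (g/ρ₀)·Δρ/Δz = g·(Δρ/ρ₀)/Δz = 9.8 × 7.27 × 10⁻⁴ / 95 = 7.4996 × 10⁻⁵ s⁻².
N = √(7.4996 × 10⁻⁵) = 8.6600 × 10⁻³ rad s⁻¹ ≈ 8.66 × 10⁻³ rad s⁻¹.

8.66 × 10⁻³ rad s⁻¹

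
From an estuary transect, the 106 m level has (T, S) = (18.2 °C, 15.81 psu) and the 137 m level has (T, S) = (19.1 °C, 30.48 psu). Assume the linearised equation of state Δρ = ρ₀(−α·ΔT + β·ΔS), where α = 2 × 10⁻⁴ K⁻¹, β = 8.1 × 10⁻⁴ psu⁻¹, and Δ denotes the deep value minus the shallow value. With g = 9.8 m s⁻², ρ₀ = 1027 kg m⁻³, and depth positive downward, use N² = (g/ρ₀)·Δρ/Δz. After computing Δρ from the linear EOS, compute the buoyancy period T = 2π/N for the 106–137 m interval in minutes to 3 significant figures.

ΔT = +0.9 K, ΔS = +14.67 psu (deep − shallow).
Δρ/ρ₀ = −αΔT + βΔS = -1.80 × 10⁻⁴ + 0.0118827 = 0.0117027, so Δρ ≈ 12.02 kg m⁻³.
N² = (g/ρ₀)·Δρ/Δz = g·(Δρ/ρ₀)/Δz = 9.8 × 0.0117027 / 31 = 3.6996 × 10⁻³ s⁻².
N = √(3.6996 × 10⁻³) = 0.060824 rad s⁻¹ → T = 2π/N = 103.30 s = 1.7217 min ≈ 1.72 min.

1.72 min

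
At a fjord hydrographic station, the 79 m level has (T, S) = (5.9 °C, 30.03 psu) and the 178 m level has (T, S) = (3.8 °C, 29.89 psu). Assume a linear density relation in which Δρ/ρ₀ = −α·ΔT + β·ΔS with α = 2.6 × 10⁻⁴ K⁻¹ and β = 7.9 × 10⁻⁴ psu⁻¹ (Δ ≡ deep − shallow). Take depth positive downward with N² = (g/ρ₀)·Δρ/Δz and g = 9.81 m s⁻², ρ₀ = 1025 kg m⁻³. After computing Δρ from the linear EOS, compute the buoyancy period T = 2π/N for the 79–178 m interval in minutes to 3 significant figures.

15.9 min

ΔT = -2.1 K, ΔS = -0.14 psu (deep − shallow).
Δρ/ρ₀ = −αΔT + βΔS = 5.46 × 10⁻⁴ − 1.106 × 10⁻⁴ = 4.354 × 10⁻⁴, so Δρ ≈ 0.4463 kg m⁻³.
N² = (g/ρ₀)·Δρ/Δz = g·(Δρ/ρ₀)/Δz = 9.81 × 4.354 × 10⁻⁴ / 99 = 4.3144 × 10⁻⁵ s⁻².
N = √(4.3144 × 10⁻⁵) = 6.5684 × 10⁻³ rad s⁻¹ → T = 2π/N = 956.58 s = 15.943 min ≈ 15.9 min.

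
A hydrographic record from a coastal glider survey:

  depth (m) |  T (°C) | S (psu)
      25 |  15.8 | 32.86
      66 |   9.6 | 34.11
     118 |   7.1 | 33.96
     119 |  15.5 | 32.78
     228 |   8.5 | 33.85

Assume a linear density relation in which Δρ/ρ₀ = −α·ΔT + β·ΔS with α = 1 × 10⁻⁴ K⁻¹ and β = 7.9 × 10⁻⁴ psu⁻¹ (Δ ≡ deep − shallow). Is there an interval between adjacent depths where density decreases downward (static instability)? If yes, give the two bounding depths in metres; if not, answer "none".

Evaluate Δρ/ρ₀ = −αΔT + βΔS across each adjacent pair:
  25–66 m: −αΔT+βΔS = −(1 × 10⁻⁴)(-6.2)+(7.9 × 10⁻⁴)(+1.25) = 1.6 × 10⁻³ → stable
  66–118 m: −αΔT+βΔS = −(1 × 10⁻⁴)(-2.5)+(7.9 × 10⁻⁴)(-0.15) = 1.3 × 10⁻⁴ → stable
  118–119 m: −αΔT+βΔS = −(1 × 10⁻⁴)(+8.4)+(7.9 × 10⁻⁴)(-1.18) = -1.8 × 10⁻³ → UNSTABLE
  119–228 m: −αΔT+βΔS = −(1 × 10⁻⁴)(-7.0)+(7.9 × 10⁻⁴)(+1.07) = 1.5 × 10⁻³ → stable
The 118–119 m interval has Δρ < 0: lighter water underlies denser water.

118–119 m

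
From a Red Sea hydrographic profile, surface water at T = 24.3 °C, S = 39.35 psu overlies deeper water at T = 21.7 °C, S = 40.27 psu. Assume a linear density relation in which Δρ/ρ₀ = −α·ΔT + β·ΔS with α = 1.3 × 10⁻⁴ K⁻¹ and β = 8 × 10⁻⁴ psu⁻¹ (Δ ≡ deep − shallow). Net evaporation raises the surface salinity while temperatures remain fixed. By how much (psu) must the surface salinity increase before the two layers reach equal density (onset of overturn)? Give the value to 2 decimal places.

Neutral buoyancy requires −α(T_deep − T_surf) + β(S_deep − S_surf′) = 0.
S_surf′ = S_deep − (α/β)·ΔT = 40.27 − (1.3 × 10⁻⁴/8 × 10⁻⁴)·(-2.6) = 40.6925 psu.
Increase required: 40.6925 − 39.35 = 1.3425 psu.

1.34 psu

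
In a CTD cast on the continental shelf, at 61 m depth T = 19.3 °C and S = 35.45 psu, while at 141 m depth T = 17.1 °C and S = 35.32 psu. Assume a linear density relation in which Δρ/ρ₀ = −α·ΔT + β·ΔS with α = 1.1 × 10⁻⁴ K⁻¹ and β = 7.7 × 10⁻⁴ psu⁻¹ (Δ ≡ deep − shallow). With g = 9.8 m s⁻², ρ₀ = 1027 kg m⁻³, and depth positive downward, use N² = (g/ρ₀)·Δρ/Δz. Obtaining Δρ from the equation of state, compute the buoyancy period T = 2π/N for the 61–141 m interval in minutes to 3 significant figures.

ΔT = -2.2 K, ΔS = -0.13 psu (deep − shallow).
Δρ/ρ₀ = −αΔT + βΔS = 2.42 × 10⁻⁴ − 1.001 × 10⁻⁴ = 1.419 × 10⁻⁴, so Δρ ≈ 0.1457 kg m⁻³.
N² = (g/ρ₀)·Δρ/Δz = g·(Δρ/ρ₀)/Δz = 9.8 × 1.419 × 10⁻⁴ / 80 = 1.7383 × 10⁻⁵ s⁻².
N = √(1.7383 × 10⁻⁵) = 4.1693 × 10⁻³ rad s⁻¹ → T = 2π/N = 1.5070 × 10³ s = 25.117 min ≈ 25.1 min.

25.1 min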